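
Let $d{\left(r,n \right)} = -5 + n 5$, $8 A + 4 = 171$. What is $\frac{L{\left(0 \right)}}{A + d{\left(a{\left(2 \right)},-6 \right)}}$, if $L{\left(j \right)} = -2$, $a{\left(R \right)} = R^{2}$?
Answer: $\frac{16}{113} \approx 0.14159$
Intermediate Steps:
$A = \frac{167}{8}$ ($A = - \frac{1}{2} + \frac{1}{8} \cdot 171 = - \frac{1}{2} + \frac{171}{8} = \frac{167}{8} \approx 20.875$)
$d{\left(r,n \right)} = -5 + 5 n$
$\frac{L{\left(0 \right)}}{A + d{\left(a{\left(2 \right)},-6 \right)}} = \frac{1}{\frac{167}{8} + \left(-5 + 5 \left(-6\right)\right)} \left(-2\right) = \frac{1}{\frac{167}{8} - 35} \left(-2\right) = \frac{1}{- \frac{113}{8}} \left(-2\right) = \left(- \frac{8}{113}\right) \left(-2\right) = \frac{16}{113}$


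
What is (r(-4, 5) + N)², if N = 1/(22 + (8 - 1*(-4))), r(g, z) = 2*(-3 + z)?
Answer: 18769/1156 ≈ 16.236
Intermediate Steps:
r(g, z) = -6 + 2*z
N = 1/34 (N = 1/(22 + (8 + 4)) = 1/(22 + 12) = 1/34 ≈ 0.029412)
(r(-4, 5) + N)² = ((-6 + 2*5) + 1/34)² = ((-6 + 10) + 1/34)² = (4 + 1/34)² = (137/34)² = 18769/1156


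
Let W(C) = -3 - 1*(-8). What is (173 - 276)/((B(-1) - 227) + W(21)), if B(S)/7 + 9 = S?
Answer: 103/292 ≈ 0.35274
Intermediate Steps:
B(S) = -63 + 7*S
W(C) = 5 (W(C) = -3 + 8 = 5)
(173 - 276)/((B(-1) - 227) + W(21)) = (173 - 276)/(((-63 + 7*(-1)) - 227) + 5) = -103/(((-63 - 7) - 227) + 5) = -103/((-70 - 227) + 5) = -103/(-297 + 5) = -103/(-292) = -103*(-1/292) = 103/292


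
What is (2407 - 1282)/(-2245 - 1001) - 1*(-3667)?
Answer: 3967319/1082 ≈ 3666.7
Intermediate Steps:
(2407 - 1282)/(-2245 - 1001) - 1*(-3667) = 1125/(-3246) + 3667 = 1125*(-1/3246) + 3667 = -375/1082 + 3667 = 3967319/1082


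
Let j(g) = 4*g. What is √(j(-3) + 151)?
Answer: √139 ≈ 11.790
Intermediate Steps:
√(j(-3) + 151) = √(4*(-3) + 151) = √(-12 + 151) = √139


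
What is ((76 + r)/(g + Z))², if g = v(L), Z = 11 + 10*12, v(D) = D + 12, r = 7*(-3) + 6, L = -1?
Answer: 3721/20164 ≈ 0.18454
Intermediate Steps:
r = -15 (r = -21 + 6 = -15)
v(D) = 12 + D
Z = 131 (Z = 11 + 120 = 131)
g = 11 (g = 12 - 1 = 11)
((76 + r)/(g + Z))² = ((76 - 15)/(11 + 131))² = (61/142)² = 3721/20164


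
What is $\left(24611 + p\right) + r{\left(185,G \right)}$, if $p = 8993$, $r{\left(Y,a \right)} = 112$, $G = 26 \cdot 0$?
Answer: $33716$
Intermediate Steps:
$G = 0$
$\left(24611 + p\right) + r{\left(185,G \right)} = \left(24611 + 8993\right) + 112 = 33604 + 112 = 33716$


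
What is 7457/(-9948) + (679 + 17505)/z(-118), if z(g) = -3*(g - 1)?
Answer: 19803587/394604 ≈ 50.186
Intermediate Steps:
z(g) = 3 - 3*g (z(g) = -3*(-1 + g) = 3 - 3*g)
7457/(-9948) + (679 + 17505)/z(-118) = 7457/(-9948) + (679 + 17505)/(3 - 3*(-118)) = 7457*(-1/9948) + 18184/(3 + 354) = -7457/9948 + 18184/357 = 19803587/394604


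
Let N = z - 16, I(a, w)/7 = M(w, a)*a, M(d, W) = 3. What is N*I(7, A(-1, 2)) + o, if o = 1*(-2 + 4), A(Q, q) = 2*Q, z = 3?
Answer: -1909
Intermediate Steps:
I(a, w) = 21*a (I(a, w) = 7*(3*a) = 21*a)
o = 2 (o = 1*2 = 2)
N = -13 (N = 3 - 16 = -13)
N*I(7, A(-1, 2)) + o = -273*7 + 2 = -13*147 + 2 = -1911 + 2 = -1909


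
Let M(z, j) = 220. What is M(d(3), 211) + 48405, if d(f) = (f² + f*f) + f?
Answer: 48625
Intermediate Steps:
d(f) = f + 2*f² (d(f) = (f² + f²) + f = 2*f² + f = f + 2*f²)
M(d(3), 211) + 48405 = 220 + 48405 = 48625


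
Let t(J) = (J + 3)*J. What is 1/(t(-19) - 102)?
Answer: 1/202 ≈ 0.0049505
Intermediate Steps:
t(J) = J*(3 + J) (t(J) = (3 + J)*J = J*(3 + J))
1/(t(-19) - 102) = 1/(-19*(3 - 19) - 102) = 1/(-19*(-16) - 102) = 1/(304 - 102) = 1/202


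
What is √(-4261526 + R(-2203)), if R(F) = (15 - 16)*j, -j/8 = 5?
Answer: I*√4261486 ≈ 2064.3*I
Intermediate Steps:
j = -40 (j = -8*5 = -40)
R(F) = 40 (R(F) = (15 - 16)*(-40) = -1*(-40) = 40)
√(-4261526 + R(-2203)) = √(-4261526 + 40) = √(-4261486) = I*√4261486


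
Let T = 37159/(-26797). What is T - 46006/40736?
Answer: -1373265903/545801296 ≈ -2.5161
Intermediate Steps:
T = -37159/26797 (T = 37159*(-1/26797) = -37159/26797 ≈ -1.3867)
T - 46006/40736 = -37159/26797 - 46006/40736 = -37159/26797 - 46006*1/40736 = -37159/26797 - 23003/20368 = -1373265903/545801296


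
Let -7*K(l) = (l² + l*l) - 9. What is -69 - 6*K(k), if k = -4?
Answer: -345/7 ≈ -49.286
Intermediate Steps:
K(l) = 9/7 - 2*l²/7 (K(l) = -((l² + l*l) - 9)/7 = -((l² + l²) - 9)/7 = -(2*l² - 9)/7 = -(-9 + 2*l²)/7 = 9/7 - 2*l²/7)
-69 - 6*K(k) = -69 - 6*(9/7 - 2/7*(-4)²) = -69 - 6*(9/7 - 2/7*16) = -69 - 6*(9/7 - 32/7) = -69 - 6*(-23/7) = -69 + 138/7 = -345/7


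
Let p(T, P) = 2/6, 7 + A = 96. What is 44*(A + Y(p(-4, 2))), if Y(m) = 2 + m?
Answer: 12056/3 ≈ 4018.7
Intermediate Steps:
A = 89 (A = -7 + 96 = 89)
p(T, P) = 1/3 (p(T, P) = 2*(1/6) = 1/3)
44*(A + Y(p(-4, 2))) = 44*(89 + (2 + 1/3)) = 44*(89 + 7/3) = 44*(274/3) = 12056/3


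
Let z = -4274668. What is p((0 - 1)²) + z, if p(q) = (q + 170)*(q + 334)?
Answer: -4217383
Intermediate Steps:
p(q) = (170 + q)*(334 + q)
p((0 - 1)²) + z = (56780 + ((0 - 1)²)² + 504*(0 - 1)²) - 4274668 = (56780 + ((-1)²)² + 504*(-1)²) - 4274668 = (56780 + 1² + 504*1) - 4274668 = (56780 + 1 + 504) - 4274668 = 57285 - 4274668 = -4217383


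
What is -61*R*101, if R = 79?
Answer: -486719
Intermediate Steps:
-61*R*101 = -61*79*101 = -4819*101 = -486719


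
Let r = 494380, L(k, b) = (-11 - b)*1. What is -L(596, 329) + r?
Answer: 494720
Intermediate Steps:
L(k, b) = -11 - b
-L(596, 329) + r = -(-11 - 1*329) + 494380 = -(-11 - 329) + 494380 = -1*(-340) + 494380 = 340 + 494380 = 494720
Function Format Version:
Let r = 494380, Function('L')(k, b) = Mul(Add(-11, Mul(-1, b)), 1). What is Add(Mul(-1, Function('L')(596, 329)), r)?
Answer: 494720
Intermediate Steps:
Function('L')(k, b) = Add(-11, Mul(-1, b))
Add(Mul(-1, Function('L')(596, 329)), r) = Add(Mul(-1, Add(-11, Mul(-1, 329))), 494380) = Add(Mul(-1, Add(-11, -329)), 494380) = Add(Mul(-1, -340), 494380) = Add(340, 494380) = 494720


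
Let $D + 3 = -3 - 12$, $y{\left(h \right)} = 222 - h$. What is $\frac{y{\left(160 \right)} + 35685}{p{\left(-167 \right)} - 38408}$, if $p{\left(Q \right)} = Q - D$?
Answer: $- \frac{35747}{38557} \approx -0.92712$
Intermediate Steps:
$D = -18$ ($D = -3 - 15 = -18$)
$p{\left(Q \right)} = 18 + Q$ ($p{\left(Q \right)} = Q - -18 = Q + 18 = 18 + Q$)
$\frac{y{\left(160 \right)} + 35685}{p{\left(-167 \right)} - 38408} = \frac{\left(222 - 160\right) + 35685}{\left(18 - 167\right) - 38408} = \frac{\left(222 - 160\right) + 35685}{-149 - 38408} = \frac{62 + 35685}{-38557} = 35747 \left(- \frac{1}{38557}\right) = - \frac{35747}{38557}$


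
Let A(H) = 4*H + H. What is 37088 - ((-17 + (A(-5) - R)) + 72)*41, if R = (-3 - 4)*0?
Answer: 35858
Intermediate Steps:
R = 0 (R = -7*0 = 0)
A(H) = 5*H
37088 - ((-17 + (A(-5) - R)) + 72)*41 = 37088 - ((-17 + (5*(-5) - 1*0)) + 72)*41 = 37088 - ((-17 + (-25 + 0)) + 72)*41 = 37088 - ((-17 - 25) + 72)*41 = 37088 - (-42 + 72)*41 = 37088 - 30*41 = 37088 - 1*1230 = 37088 - 1230 = 35858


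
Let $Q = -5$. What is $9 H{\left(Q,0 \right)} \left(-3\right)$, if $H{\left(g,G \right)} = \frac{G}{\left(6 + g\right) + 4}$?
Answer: $0$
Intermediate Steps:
$H{\left(g,G \right)} = \frac{G}{10 + g}$
$9 H{\left(Q,0 \right)} \left(-3\right) = 9 \frac{0}{10 - 5} \left(-3\right) = 9 \cdot \frac{0}{5} \left(-3\right) = 9 \cdot 0 \cdot \frac{1}{5} \left(-3\right) = 9 \cdot 0 \left(-3\right) = 0 \left(-3\right) = 0$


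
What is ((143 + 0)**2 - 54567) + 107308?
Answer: 73190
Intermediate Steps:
((143 + 0)**2 - 54567) + 107308 = (143**2 - 54567) + 107308 = (20449 - 54567) + 107308 = -34118 + 107308 = 73190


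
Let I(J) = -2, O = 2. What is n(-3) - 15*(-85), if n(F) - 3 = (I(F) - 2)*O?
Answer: 1270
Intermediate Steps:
n(F) = -5 (n(F) = 3 + (-2 - 2)*2 = 3 - 4*2 = 3 - 8 = -5)
n(-3) - 15*(-85) = -5 - 15*(-85) = -5 + 1275 = 1270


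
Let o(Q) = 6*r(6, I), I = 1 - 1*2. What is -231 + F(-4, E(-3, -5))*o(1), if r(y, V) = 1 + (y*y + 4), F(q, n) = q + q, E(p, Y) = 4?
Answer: -2199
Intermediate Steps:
F(q, n) = 2*q
I = -1 (I = 1 - 2 = -1)
r(y, V) = 5 + y**2 (r(y, V) = 1 + (y**2 + 4) = 1 + (4 + y**2) = 5 + y**2)
o(Q) = 246 (o(Q) = 6*(5 + 6**2) = 6*(5 + 36) = 6*41 = 246)
-231 + F(-4, E(-3, -5))*o(1) = -231 + (2*(-4))*246 = -231 - 8*246 = -231 - 1968 = -2199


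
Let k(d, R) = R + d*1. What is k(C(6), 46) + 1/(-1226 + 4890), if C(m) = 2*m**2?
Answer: 432353/3664 ≈ 118.00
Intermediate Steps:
k(d, R) = R + d
k(C(6), 46) + 1/(-1226 + 4890) = (46 + 2*6**2) + 1/(-1226 + 4890) = (46 + 2*36) + 1/3664 = (46 + 72) + 1/3664 = 118 + 1/3664 = 432353/3664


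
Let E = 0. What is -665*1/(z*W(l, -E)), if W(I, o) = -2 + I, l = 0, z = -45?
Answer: -133/18 ≈ -7.3889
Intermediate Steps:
-665*1/(z*W(l, -E)) = -665*(-1/(45*(-2 + 0))) = -665/((-2*(-45))) = -665/90 = -665*1/90 = -133/18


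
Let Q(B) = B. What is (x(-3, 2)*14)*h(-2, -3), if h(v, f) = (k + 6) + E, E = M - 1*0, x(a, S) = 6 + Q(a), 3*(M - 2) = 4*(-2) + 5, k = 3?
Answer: 420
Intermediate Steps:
M = 1 (M = 2 + (4*(-2) + 5)/3 = 2 + (-8 + 5)/3 = 2 + (⅓)*(-3) = 2 - 1 = 1)
x(a, S) = 6 + a
E = 1 (E = 1 - 1*0 = 1 + 0 = 1)
h(v, f) = 10 (h(v, f) = (3 + 6) + 1 = 9 + 1 = 10)
(x(-3, 2)*14)*h(-2, -3) = ((6 - 3)*14)*10 = (3*14)*10 = 42*10 = 420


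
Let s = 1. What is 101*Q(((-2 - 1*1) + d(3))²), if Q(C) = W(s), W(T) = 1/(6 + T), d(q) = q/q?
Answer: 101/7 ≈ 14.429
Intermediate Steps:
d(q) = 1
Q(C) = ⅐ (Q(C) = 1/(6 + 1) = 1/7 = ⅐)
101*Q(((-2 - 1*1) + d(3))²) = 101*(⅐) = 101/7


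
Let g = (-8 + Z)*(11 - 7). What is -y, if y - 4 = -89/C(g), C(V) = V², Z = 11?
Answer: -487/144 ≈ -3.3819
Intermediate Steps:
g = 12 (g = (-8 + 11)*(11 - 7) = 3*4 = 12)
y = 487/144 (y = 4 - 89/(12²) = 4 - 89/144 = 487/144 ≈ 3.3819)
-y = -1*487/144 = -487/144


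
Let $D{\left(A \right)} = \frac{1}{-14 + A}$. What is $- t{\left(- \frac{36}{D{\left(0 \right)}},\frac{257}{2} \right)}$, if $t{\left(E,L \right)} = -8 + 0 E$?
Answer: $8$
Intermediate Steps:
$t{\left(E,L \right)} = -8$ ($t{\left(E,L \right)} = -8 + 0 = -8$)
$- t{\left(- \frac{36}{D{\left(0 \right)}},\frac{257}{2} \right)} = \left(-1\right) \left(-8\right) = 8$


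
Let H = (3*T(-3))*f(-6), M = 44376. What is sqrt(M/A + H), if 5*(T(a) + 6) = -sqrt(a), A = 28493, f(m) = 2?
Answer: sqrt(-699055809900 - 24355531470*I*sqrt(3))/142465 ≈ 0.177 - 5.8714*I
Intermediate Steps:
T(a) = -6 - sqrt(a)/5 (T(a) = -6 + (-sqrt(a))/5 = -6 - sqrt(a)/5)
H = -36 - 6*I*sqrt(3)/5 (H = (3*(-6 - I*sqrt(3)/5))*2 = (-18 - 3*I*sqrt(3)/5)*2 = -36 - 6*I*sqrt(3)/5 ≈ -36.0 - 2.0785*I)
sqrt(M/A + H) = sqrt(44376/28493 + (-36 - 6*I*sqrt(3)/5)) = sqrt(-981372/28493 - 6*I*sqrt(3)/5)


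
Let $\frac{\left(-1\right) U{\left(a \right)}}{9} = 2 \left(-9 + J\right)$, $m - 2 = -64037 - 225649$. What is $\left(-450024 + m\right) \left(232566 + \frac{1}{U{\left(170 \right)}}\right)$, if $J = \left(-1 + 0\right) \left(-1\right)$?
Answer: $- \frac{6193113691135}{36} \approx -1.7203 \cdot 10^{11}$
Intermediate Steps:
$m = -289684$ ($m = 2 - 289686 = -289684$)
$J = 1$ ($J = \left(-1\right) \left(-1\right) = 1$)
$U{\left(a \right)} = 144$ ($U{\left(a \right)} = - 9 \cdot 2 \left(-9 + 1\right) = - 9 \cdot 2 \left(-8\right) = \left(-9\right) \left(-16\right) = 144$)
$\left(-450024 + m\right) \left(232566 + \frac{1}{U{\left(170 \right)}}\right) = \left(-450024 - 289684\right) \left(232566 + \frac{1}{144}\right) = - 739708 \left(232566 + \frac{1}{144}\right) = \left(-739708\right) \frac{33489505}{144} = - \frac{6193113691135}{36}$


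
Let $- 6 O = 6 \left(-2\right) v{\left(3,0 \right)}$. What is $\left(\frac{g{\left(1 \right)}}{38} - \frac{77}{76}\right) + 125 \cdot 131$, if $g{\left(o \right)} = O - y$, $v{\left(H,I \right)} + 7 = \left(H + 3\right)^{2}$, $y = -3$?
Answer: $\frac{1244545}{76} \approx 16376.0$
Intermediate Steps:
$v{\left(H,I \right)} = -7 + \left(3 + H\right)^{2}$ ($v{\left(H,I \right)} = -7 + \left(H + 3\right)^{2} = -7 + \left(3 + H\right)^{2}$)
$O = 58$ ($O = - \frac{6 \left(-2\right) \left(-7 + \left(3 + 3\right)^{2}\right)}{6} = - \frac{\left(-12\right) \left(-7 + 6^{2}\right)}{6} = - \frac{\left(-12\right) \left(-7 + 36\right)}{6} = - \frac{\left(-12\right) 29}{6} = \left(- \frac{1}{6}\right) \left(-348\right) = 58$)
$g{\left(o \right)} = 61$ ($g{\left(o \right)} = 58 - -3 = 58 + 3 = 61$)
$\left(\frac{g{\left(1 \right)}}{38} - \frac{77}{76}\right) + 125 \cdot 131 = \left(\frac{61}{38} - \frac{77}{76}\right) + 125 \cdot 131 = \left(61 \cdot \frac{1}{38} - \frac{77}{76}\right) + 16375 = \left(\frac{61}{38} - \frac{77}{76}\right) + 16375 = \frac{45}{76} + 16375 = \frac{1244545}{76}$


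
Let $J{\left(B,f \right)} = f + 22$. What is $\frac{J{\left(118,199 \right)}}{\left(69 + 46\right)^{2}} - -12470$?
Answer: $\frac{164915971}{13225} \approx 12470.0$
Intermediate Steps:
$J{\left(B,f \right)} = 22 + f$
$\frac{J{\left(118,199 \right)}}{\left(69 + 46\right)^{2}} - -12470 = \frac{22 + 199}{\left(69 + 46\right)^{2}} - -12470 = \frac{221}{115^{2}} + 12470 = \frac{221}{13225} + 12470 = \frac{164915971}{13225}$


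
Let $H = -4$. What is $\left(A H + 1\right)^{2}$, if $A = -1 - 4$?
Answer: $441$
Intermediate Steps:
$A = -5$
$\left(A H + 1\right)^{2} = \left(\left(-5\right) \left(-4\right) + 1\right)^{2} = \left(20 + 1\right)^{2} = 21^{2} = 441$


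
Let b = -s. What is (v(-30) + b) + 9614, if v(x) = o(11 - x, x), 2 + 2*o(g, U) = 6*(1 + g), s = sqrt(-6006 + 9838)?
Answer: 9739 - 2*sqrt(958) ≈ 9677.1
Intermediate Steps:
s = 2*sqrt(958) (s = sqrt(3832) = 2*sqrt(958) ≈ 61.903)
b = -2*sqrt(958) ≈ -61.903
o(g, U) = 2 + 3*g (o(g, U) = -1 + (6*(1 + g))/2 = -1 + (6 + 6*g)/2 = -1 + (3 + 3*g) = 2 + 3*g)
v(x) = 35 - 3*x (v(x) = 2 + 3*(11 - x) = 2 + (33 - 3*x) = 35 - 3*x)
(v(-30) + b) + 9614 = ((35 - 3*(-30)) - 2*sqrt(958)) + 9614 = ((35 + 90) - 2*sqrt(958)) + 9614 = (125 - 2*sqrt(958)) + 9614 = 9739 - 2*sqrt(958)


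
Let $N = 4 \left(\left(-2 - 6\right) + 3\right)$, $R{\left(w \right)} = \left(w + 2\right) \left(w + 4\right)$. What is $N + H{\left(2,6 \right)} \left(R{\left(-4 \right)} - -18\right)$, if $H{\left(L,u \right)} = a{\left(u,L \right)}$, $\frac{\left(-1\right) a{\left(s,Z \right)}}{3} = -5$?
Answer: $250$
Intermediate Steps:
$a{\left(s,Z \right)} = 15$ ($a{\left(s,Z \right)} = \left(-3\right) \left(-5\right) = 15$)
$H{\left(L,u \right)} = 15$
$R{\left(w \right)} = \left(2 + w\right) \left(4 + w\right)$
$N = -20$ ($N = 4 \left(\left(-2 - 6\right) + 3\right) = 4 \left(-8 + 3\right) = 4 \left(-5\right) = -20$)
$N + H{\left(2,6 \right)} \left(R{\left(-4 \right)} - -18\right) = -20 + 15 \left(\left(8 + \left(-4\right)^{2} + 6 \left(-4\right)\right) - -18\right) = -20 + 15 \left(\left(8 + 16 - 24\right) + 18\right) = -20 + 15 \left(0 + 18\right) = -20 + 15 \cdot 18 = -20 + 270 = 250$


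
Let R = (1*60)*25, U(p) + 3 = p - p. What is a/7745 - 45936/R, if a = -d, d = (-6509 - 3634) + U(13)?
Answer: -5675922/193625 ≈ -29.314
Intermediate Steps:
U(p) = -3 (U(p) = -3 + (p - p) = -3 + 0 = -3)
R = 1500 (R = 60*25 = 1500)
d = -10146 (d = (-6509 - 3634) - 3 = -10143 - 3 = -10146)
a = 10146 (a = -1*(-10146) = 10146)
a/7745 - 45936/R = 10146/7745 - 45936/1500 = 10146*(1/7745) - 45936*1/1500 = 10146/7745 - 3828/125 = -5675922/193625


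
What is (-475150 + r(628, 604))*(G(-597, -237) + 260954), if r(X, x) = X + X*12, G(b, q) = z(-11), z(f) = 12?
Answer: -121867468476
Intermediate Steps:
G(b, q) = 12
r(X, x) = 13*X (r(X, x) = X + 12*X = 13*X)
(-475150 + r(628, 604))*(G(-597, -237) + 260954) = (-475150 + 13*628)*(12 + 260954) = (-475150 + 8164)*260966 = -466986*260966 = -121867468476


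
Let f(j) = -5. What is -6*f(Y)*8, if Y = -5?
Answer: 240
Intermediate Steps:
-6*f(Y)*8 = -6*(-5)*8 = 30*8 = 240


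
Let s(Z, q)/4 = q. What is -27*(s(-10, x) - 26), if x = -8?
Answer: 1566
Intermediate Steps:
s(Z, q) = 4*q
-27*(s(-10, x) - 26) = -27*(4*(-8) - 26) = -27*(-32 - 26) = -27*(-58) = 1566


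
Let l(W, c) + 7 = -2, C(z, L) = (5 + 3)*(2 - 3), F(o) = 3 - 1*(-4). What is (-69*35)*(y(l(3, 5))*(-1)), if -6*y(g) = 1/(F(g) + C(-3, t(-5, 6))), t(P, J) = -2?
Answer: 805/2 ≈ 402.50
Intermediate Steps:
F(o) = 7 (F(o) = 3 + 4 = 7)
C(z, L) = -8 (C(z, L) = 8*(-1) = -8)
l(W, c) = -9 (l(W, c) = -7 - 2 = -9)
y(g) = ⅙ (y(g) = -1/(6*(7 - 8)) = -⅙/(-1) = -⅙*(-1) = ⅙)
(-69*35)*(y(l(3, 5))*(-1)) = (-69*35)*((⅙)*(-1)) = -2415*(-⅙) = 805/2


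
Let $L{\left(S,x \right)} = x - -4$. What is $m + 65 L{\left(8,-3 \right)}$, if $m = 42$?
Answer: $107$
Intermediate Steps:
$L{\left(S,x \right)} = 4 + x$ ($L{\left(S,x \right)} = x + 4 = 4 + x$)
$m + 65 L{\left(8,-3 \right)} = 42 + 65 \left(4 - 3\right) = 42 + 65 \cdot 1 = 42 + 65 = 107$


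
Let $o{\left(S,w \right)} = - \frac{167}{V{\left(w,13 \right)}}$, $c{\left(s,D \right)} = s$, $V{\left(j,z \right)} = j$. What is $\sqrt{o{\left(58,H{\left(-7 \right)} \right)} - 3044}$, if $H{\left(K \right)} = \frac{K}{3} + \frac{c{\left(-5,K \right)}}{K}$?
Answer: $\frac{i \sqrt{3399626}}{34} \approx 54.23 i$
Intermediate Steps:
$H{\left(K \right)} = - \frac{5}{K} + \frac{K}{3}$ ($H{\left(K \right)} = \frac{K}{3} - \frac{5}{K} = - \frac{5}{K} + \frac{K}{3}$)
$o{\left(S,w \right)} = - \frac{167}{w}$
$\sqrt{o{\left(58,H{\left(-7 \right)} \right)} - 3044} = \sqrt{- \frac{167}{- \frac{5}{-7} + \frac{1}{3} \left(-7\right)} - 3044} = \sqrt{- \frac{167}{\left(-5\right) \left(- \frac{1}{7}\right) - \frac{7}{3}} - 3044} = \sqrt{- \frac{167}{\frac{5}{7} - \frac{7}{3}} - 3044} = \sqrt{- \frac{167}{- \frac{34}{21}} - 3044} = \sqrt{\left(-167\right) \left(- \frac{21}{34}\right) - 3044} = \sqrt{\frac{3507}{34} - 3044} = \sqrt{- \frac{99989}{34}} = \frac{i \sqrt{3399626}}{34}$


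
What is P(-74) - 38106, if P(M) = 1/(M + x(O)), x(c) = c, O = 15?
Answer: -2248255/59 ≈ -38106.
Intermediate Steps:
P(M) = 1/(15 + M) (P(M) = 1/(M + 15) = 1/(15 + M))
P(-74) - 38106 = 1/(15 - 74) - 38106 = 1/(-59) - 38106 = -1/59 - 38106 = -2248255/59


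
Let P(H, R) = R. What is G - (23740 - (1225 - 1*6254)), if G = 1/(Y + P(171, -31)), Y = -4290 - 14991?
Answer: -555586929/19312 ≈ -28769.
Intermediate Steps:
Y = -19281
G = -1/19312 (G = 1/(-19281 - 31) = 1/(-19312) = -1/19312 ≈ -5.1781e-5)
G - (23740 - (1225 - 1*6254)) = -1/19312 - (23740 - (1225 - 1*6254)) = -1/19312 - (23740 - (1225 - 6254)) = -1/19312 - (23740 - 1*(-5029)) = -1/19312 - (23740 + 5029) = -1/19312 - 1*28769 = -1/19312 - 28769 = -555586929/19312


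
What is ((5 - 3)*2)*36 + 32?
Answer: 176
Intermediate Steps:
((5 - 3)*2)*36 + 32 = (2*2)*36 + 32 = 4*36 + 32 = 144 + 32 = 176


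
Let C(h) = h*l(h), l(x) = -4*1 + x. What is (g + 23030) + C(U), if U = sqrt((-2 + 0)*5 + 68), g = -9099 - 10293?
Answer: 3696 - 4*sqrt(58) ≈ 3665.5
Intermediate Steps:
l(x) = -4 + x
g = -19392
U = sqrt(58) (U = sqrt(-2*5 + 68) = sqrt(-10 + 68) = sqrt(58) ≈ 7.6158)
C(h) = h*(-4 + h)
(g + 23030) + C(U) = (-19392 + 23030) + sqrt(58)*(-4 + sqrt(58)) = 3638 + sqrt(58)*(-4 + sqrt(58))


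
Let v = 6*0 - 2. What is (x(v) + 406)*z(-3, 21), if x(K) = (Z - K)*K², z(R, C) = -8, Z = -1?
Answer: -3280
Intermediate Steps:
v = -2 (v = 0 - 2 = -2)
x(K) = K²*(-1 - K) (x(K) = (-1 - K)*K² = K²*(-1 - K))
(x(v) + 406)*z(-3, 21) = ((-2)²*(-1 - 1*(-2)) + 406)*(-8) = (4*(-1 + 2) + 406)*(-8) = (4*1 + 406)*(-8) = (4 + 406)*(-8) = 410*(-8) = -3280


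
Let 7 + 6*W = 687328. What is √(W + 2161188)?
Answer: √9102966/2 ≈ 1508.6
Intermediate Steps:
W = 229107/2 (W = -7/6 + (⅙)*687328 = -7/6 + 343664/3 = 229107/2 ≈ 1.1455e+5)
√(W + 2161188) = √(229107/2 + 2161188) = √(4551483/2) = √9102966/2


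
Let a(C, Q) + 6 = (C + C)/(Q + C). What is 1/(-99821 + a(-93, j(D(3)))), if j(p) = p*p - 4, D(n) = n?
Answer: -44/4392295 ≈ -1.0018e-5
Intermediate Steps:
j(p) = -4 + p**2 (j(p) = p**2 - 4 = -4 + p**2)
a(C, Q) = -6 + 2*C/(C + Q) (a(C, Q) = -6 + (C + C)/(Q + C) = -6 + (2*C)/(C + Q) = -6 + 2*C/(C + Q))
1/(-99821 + a(-93, j(D(3)))) = 1/(-99821 + 2*(-3*(-4 + 3**2) - 2*(-93))/(-93 + (-4 + 3**2))) = 1/(-99821 + 2*(-3*(-4 + 9) + 186)/(-93 + (-4 + 9))) = 1/(-99821 + 2*(-3*5 + 186)/(-93 + 5)) = 1/(-99821 + 2*(-15 + 186)/(-88)) = 1/(-99821 + 2*(-1/88)*171) = 1/(-99821 - 171/44) = 1/(-4392295/44) = -44/4392295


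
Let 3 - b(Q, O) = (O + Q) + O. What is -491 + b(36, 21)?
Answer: -566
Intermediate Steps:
b(Q, O) = 3 - Q - 2*O (b(Q, O) = 3 - ((O + Q) + O) = 3 - (Q + 2*O) = 3 + (-Q - 2*O) = 3 - Q - 2*O)
-491 + b(36, 21) = -491 + (3 - 1*36 - 2*21) = -491 + (3 - 36 - 42) = -491 - 75 = -566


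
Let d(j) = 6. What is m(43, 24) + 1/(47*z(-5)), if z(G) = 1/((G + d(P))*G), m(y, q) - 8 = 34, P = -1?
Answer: 1969/47 ≈ 41.894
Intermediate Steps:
m(y, q) = 42 (m(y, q) = 8 + 34 = 42)
z(G) = 1/(G*(6 + G)) (z(G) = 1/((G + 6)*G) = 1/((6 + G)*G) = 1/(G*(6 + G)))
m(43, 24) + 1/(47*z(-5)) = 42 + 1/(47*(1/((-5)*(6 - 5)))) = 42 + 1/(47*(-⅕/1)) = 42 + 1/(47*(-⅕*1)) = 42 + 1/(47*(-⅕)) = 42 + 1/(-47/5) = 42 - 5/47 = 1969/47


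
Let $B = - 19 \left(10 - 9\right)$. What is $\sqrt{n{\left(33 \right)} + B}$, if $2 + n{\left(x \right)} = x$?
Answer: $2 \sqrt{3} \approx 3.4641$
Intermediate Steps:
$B = -19$ ($B = \left(-19\right) 1 = -19$)
$n{\left(x \right)} = -2 + x$
$\sqrt{n{\left(33 \right)} + B} = \sqrt{\left(-2 + 33\right) - 19} = \sqrt{31 - 19} = \sqrt{12} = 2 \sqrt{3}$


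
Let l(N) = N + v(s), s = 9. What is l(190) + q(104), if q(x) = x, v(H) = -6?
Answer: 288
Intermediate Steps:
l(N) = -6 + N (l(N) = N - 6 = -6 + N)
l(190) + q(104) = (-6 + 190) + 104 = 184 + 104 = 288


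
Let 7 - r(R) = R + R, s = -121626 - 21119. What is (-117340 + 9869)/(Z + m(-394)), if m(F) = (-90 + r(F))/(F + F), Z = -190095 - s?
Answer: 84687148/37312505 ≈ 2.2697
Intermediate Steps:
s = -142745
r(R) = 7 - 2*R (r(R) = 7 - (R + R) = 7 - 2*R)
Z = -47350 (Z = -190095 - 1*(-142745) = -190095 + 142745 = -47350)
m(F) = (-83 - 2*F)/(2*F) (m(F) = (-90 + (7 - 2*F))/(F + F) = (-83 - 2*F)/((2*F)) = (-83 - 2*F)*(1/(2*F)) = (-83 - 2*F)/(2*F))
(-117340 + 9869)/(Z + m(-394)) = (-117340 + 9869)/(-47350 + (-83/2 - 1*(-394))/(-394)) = -107471/(-47350 - (-83/2 + 394)/394) = -107471/(-47350 - 1/394*705/2) = -107471/(-47350 - 705/788) = -107471/(-37312505/788) = -107471*(-788/37312505) = 84687148/37312505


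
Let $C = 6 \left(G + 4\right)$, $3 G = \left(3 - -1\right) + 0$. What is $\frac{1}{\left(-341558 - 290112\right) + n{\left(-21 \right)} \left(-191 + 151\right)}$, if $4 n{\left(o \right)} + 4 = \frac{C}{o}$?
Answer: $- \frac{21}{13263910} \approx -1.5832 \cdot 10^{-6}$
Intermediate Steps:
$G = \frac{4}{3}$ ($G = \frac{\left(3 - -1\right) + 0}{3} = \frac{\left(3 + 1\right) + 0}{3} = \frac{4 + 0}{3} = \frac{1}{3} \cdot 4 = \frac{4}{3} \approx 1.3333$)
$C = 32$ ($C = 6 \left(\frac{4}{3} + 4\right) = 6 \cdot \frac{16}{3} = 32$)
$n{\left(o \right)} = -1 + \frac{8}{o}$ ($n{\left(o \right)} = -1 + \frac{32 \frac{1}{o}}{4} = -1 + \frac{8}{o}$)
$\frac{1}{\left(-341558 - 290112\right) + n{\left(-21 \right)} \left(-191 + 151\right)} = \frac{1}{\left(-341558 - 290112\right) + \frac{8 - -21}{-21} \left(-191 + 151\right)} = \frac{1}{\left(-341558 - 290112\right) + - \frac{8 + 21}{21} \left(-40\right)} = \frac{1}{-631670 + \left(- \frac{1}{21}\right) 29 \left(-40\right)} = \frac{1}{-631670 - - \frac{1160}{21}} = \frac{1}{-631670 + \frac{1160}{21}} = \frac{1}{- \frac{13263910}{21}} = - \frac{21}{13263910}$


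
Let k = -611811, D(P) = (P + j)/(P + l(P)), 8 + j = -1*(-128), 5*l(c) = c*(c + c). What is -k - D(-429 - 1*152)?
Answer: 411269757292/672217 ≈ 6.1181e+5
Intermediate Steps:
l(c) = 2*c²/5 (l(c) = (c*(c + c))/5 = (c*(2*c))/5 = (2*c²)/5 = 2*c²/5)
j = 120 (j = -8 - 1*(-128) = -8 + 128 = 120)
D(P) = (120 + P)/(P + 2*P²/5) (D(P) = (P + 120)/(P + 2*P²/5) = (120 + P)/(P + 2*P²/5))
-k - D(-429 - 1*152) = -1*(-611811) - 5*(120 + (-429 - 1*152))/((-429 - 1*152)*(5 + 2*(-429 - 1*152))) = 611811 - 5*(120 + (-429 - 152))/((-429 - 152)*(5 + 2*(-429 - 152))) = 611811 - 5*(120 - 581)/((-581)*(5 + 2*(-581))) = 611811 - 5*(-1)*(-461)/(581*(5 - 1162)) = 611811 - 5*(-1)*(-461)/(581*(-1157)) = 611811 - 5*(-1)*(-1)*(-461)/(581*1157) = 611811 - 1*(-2305/672217) = 611811 + 2305/672217 = 411269757292/672217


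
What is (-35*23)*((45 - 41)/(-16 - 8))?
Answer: 805/6 ≈ 134.17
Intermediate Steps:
(-35*23)*((45 - 41)/(-16 - 8)) = -3220/(-24) = -3220*(-1)/24 = -805*(-1/6) = 805/6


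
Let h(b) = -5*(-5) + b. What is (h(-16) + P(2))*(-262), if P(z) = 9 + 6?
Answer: -6288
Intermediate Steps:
h(b) = 25 + b
P(z) = 15
(h(-16) + P(2))*(-262) = ((25 - 16) + 15)*(-262) = (9 + 15)*(-262) = 24*(-262) = -6288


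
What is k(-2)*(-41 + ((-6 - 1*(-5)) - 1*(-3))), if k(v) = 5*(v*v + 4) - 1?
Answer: -1521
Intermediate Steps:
k(v) = 19 + 5*v² (k(v) = 5*(v² + 4) - 1 = 5*(4 + v²) - 1 = (20 + 5*v²) - 1 = 19 + 5*v²)
k(-2)*(-41 + ((-6 - 1*(-5)) - 1*(-3))) = (19 + 5*(-2)²)*(-41 + ((-6 - 1*(-5)) - 1*(-3))) = (19 + 5*4)*(-41 + ((-6 + 5) + 3)) = (19 + 20)*(-41 + (-1 + 3)) = 39*(-41 + 2) = 39*(-39) = -1521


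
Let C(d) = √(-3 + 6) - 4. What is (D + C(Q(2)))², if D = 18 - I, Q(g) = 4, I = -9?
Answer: (23 + √3)² ≈ 611.67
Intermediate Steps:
C(d) = -4 + √3 (C(d) = √3 - 4 = -4 + √3)
D = 27 (D = 18 - 1*(-9) = 18 + 9 = 27)
(D + C(Q(2)))² = (27 + (-4 + √3))² = (23 + √3)²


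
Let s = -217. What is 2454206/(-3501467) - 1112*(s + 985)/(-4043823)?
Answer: -2311355276022/4719770929447 ≈ -0.48972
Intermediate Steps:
2454206/(-3501467) - 1112*(s + 985)/(-4043823) = 2454206/(-3501467) - 1112*(-217 + 985)/(-4043823) = 2454206*(-1/3501467) - 1112*768*(-1/4043823) = -2454206/3501467 - 854016*(-1/4043823) = -2454206/3501467 + 284672/1347941 = -2311355276022/4719770929447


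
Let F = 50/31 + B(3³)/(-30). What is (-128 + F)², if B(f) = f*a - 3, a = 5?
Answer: 410953984/24025 ≈ 17105.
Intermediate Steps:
B(f) = -3 + 5*f (B(f) = f*5 - 3 = 5*f - 3 = -3 + 5*f)
F = -432/155 (F = 50/31 + (-3 + 5*3³)/(-30) = 50*(1/31) + (-3 + 5*27)*(-1/30) = 50/31 + (-3 + 135)*(-1/30) = 50/31 + 132*(-1/30) = 50/31 - 22/5 = -432/155 ≈ -2.7871)
(-128 + F)² = (-128 - 432/155)² = (-20272/155)² = 410953984/24025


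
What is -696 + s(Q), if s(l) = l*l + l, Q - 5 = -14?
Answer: -624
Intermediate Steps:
Q = -9 (Q = 5 - 14 = -9)
s(l) = l + l² (s(l) = l² + l = l + l²)
-696 + s(Q) = -696 - 9*(1 - 9) = -696 - 9*(-8) = -696 + 72 = -624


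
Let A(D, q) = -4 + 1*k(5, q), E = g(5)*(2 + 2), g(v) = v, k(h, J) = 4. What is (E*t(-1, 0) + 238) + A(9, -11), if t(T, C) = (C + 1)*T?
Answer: 218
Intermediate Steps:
t(T, C) = T*(1 + C) (t(T, C) = (1 + C)*T = T*(1 + C))
E = 20 (E = 5*(2 + 2) = 5*4 = 20)
A(D, q) = 0 (A(D, q) = -4 + 1*4 = -4 + 4 = 0)
(E*t(-1, 0) + 238) + A(9, -11) = (20*(-(1 + 0)) + 238) + 0 = (20*(-1*1) + 238) + 0 = (20*(-1) + 238) + 0 = (-20 + 238) + 0 = 218 + 0 = 218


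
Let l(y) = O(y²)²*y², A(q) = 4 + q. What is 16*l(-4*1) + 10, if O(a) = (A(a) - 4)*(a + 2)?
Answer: 21233674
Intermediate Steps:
O(a) = a*(2 + a) (O(a) = ((4 + a) - 4)*(a + 2) = a*(2 + a))
l(y) = y⁶*(2 + y²)² (l(y) = (y²*(2 + y²))²*y² = (y⁴*(2 + y²)²)*y² = y⁶*(2 + y²)²)
16*l(-4*1) + 10 = 16*((-4*1)⁶*(2 + (-4*1)²)²) + 10 = 16*((-4)⁶*(2 + (-4)²)²) + 10 = 16*(4096*(2 + 16)²) + 10 = 16*(4096*18²) + 10 = 16*(4096*324) + 10 = 16*1327104 + 10 = 21233664 + 10 = 21233674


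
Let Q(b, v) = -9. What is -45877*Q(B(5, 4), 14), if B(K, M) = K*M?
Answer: 412893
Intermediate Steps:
-45877*Q(B(5, 4), 14) = -45877*(-9) = 412893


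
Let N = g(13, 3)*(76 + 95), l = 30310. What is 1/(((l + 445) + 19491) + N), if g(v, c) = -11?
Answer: 1/48365 ≈ 2.0676e-5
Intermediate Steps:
N = -1881 (N = -11*(76 + 95) = -11*171 = -1881)
1/(((l + 445) + 19491) + N) = 1/(((30310 + 445) + 19491) - 1881) = 1/((30755 + 19491) - 1881) = 1/(50246 - 1881) = 1/48365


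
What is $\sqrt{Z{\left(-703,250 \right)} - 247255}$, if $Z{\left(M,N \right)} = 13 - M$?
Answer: $i \sqrt{246539} \approx 496.53 i$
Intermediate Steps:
$\sqrt{Z{\left(-703,250 \right)} - 247255} = \sqrt{\left(13 - -703\right) - 247255} = \sqrt{\left(13 + 703\right) - 247255} = \sqrt{716 - 247255} = \sqrt{-246539} = i \sqrt{246539}$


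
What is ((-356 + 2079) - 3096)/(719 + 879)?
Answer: -1373/1598 ≈ -0.85920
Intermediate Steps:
((-356 + 2079) - 3096)/(719 + 879) = (1723 - 3096)/1598 = -1373*1/1598 = -1373/1598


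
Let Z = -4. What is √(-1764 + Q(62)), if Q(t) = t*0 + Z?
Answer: 2*I*√442 ≈ 42.048*I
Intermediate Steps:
Q(t) = -4 (Q(t) = t*0 - 4 = 0 - 4 = -4)
√(-1764 + Q(62)) = √(-1764 - 4) = √(-1768) = 2*I*√442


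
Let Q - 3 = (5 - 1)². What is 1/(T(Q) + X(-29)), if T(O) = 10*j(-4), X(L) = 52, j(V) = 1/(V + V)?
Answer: 4/203 ≈ 0.019704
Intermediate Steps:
j(V) = 1/(2*V)
Q = 19 (Q = 3 + (5 - 1)² = 3 + 4² = 3 + 16 = 19)
T(O) = -5/4 (T(O) = 10*((½)/(-4)) = 10*((½)*(-¼)) = 10*(-⅛) = -5/4)
1/(T(Q) + X(-29)) = 1/(-5/4 + 52) = 1/(203/4) = 4/203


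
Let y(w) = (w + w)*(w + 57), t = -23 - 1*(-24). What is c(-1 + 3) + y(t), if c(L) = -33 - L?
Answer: 81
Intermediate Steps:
t = 1 (t = -23 + 24 = 1)
y(w) = 2*w*(57 + w) (y(w) = (2*w)*(57 + w) = 2*w*(57 + w))
c(-1 + 3) + y(t) = (-33 - (-1 + 3)) + 2*1*(57 + 1) = (-33 - 1*2) + 2*1*58 = (-33 - 2) + 116 = -35 + 116 = 81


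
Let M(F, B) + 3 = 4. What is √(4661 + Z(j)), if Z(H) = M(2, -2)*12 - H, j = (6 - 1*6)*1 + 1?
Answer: 8*√73 ≈ 68.352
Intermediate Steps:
M(F, B) = 1 (M(F, B) = -3 + 4 = 1)
j = 1 (j = (6 - 6)*1 + 1 = 0*1 + 1 = 0 + 1 = 1)
Z(H) = 12 - H (Z(H) = 1*12 - H = 12 - H)
√(4661 + Z(j)) = √(4661 + (12 - 1*1)) = √(4661 + (12 - 1)) = √(4661 + 11) = √4672 = 8*√73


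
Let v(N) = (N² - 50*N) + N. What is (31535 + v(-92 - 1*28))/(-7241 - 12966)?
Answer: -51815/20207 ≈ -2.5642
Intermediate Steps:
v(N) = N² - 49*N
(31535 + v(-92 - 1*28))/(-7241 - 12966) = (31535 + (-92 - 1*28)*(-49 + (-92 - 1*28)))/(-7241 - 12966) = (31535 + (-92 - 28)*(-49 + (-92 - 28)))/(-20207) = (31535 - 120*(-49 - 120))*(-1/20207) = (31535 - 120*(-169))*(-1/20207) = (31535 + 20280)*(-1/20207) = 51815*(-1/20207) = -51815/20207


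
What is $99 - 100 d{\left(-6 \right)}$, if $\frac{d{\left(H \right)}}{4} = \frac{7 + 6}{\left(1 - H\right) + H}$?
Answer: $-5101$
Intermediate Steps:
$d{\left(H \right)} = 52$ ($d{\left(H \right)} = 4 \frac{7 + 6}{\left(1 - H\right) + H} = 4 \cdot \frac{13}{1} = 4 \cdot 13 \cdot 1 = 4 \cdot 13 = 52$)
$99 - 100 d{\left(-6 \right)} = 99 - 5200 = -5101$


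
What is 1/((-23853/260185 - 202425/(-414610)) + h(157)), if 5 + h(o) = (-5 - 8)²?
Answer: 21575060570/3546865584739 ≈ 0.0060829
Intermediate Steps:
h(o) = 164 (h(o) = -5 + (-5 - 8)² = -5 + (-13)² = -5 + 169 = 164)
1/((-23853/260185 - 202425/(-414610)) + h(157)) = 1/((-23853/260185 - 202425/(-414610)) + 164) = 1/((-23853*1/260185 - 202425*(-1/414610)) + 164) = 1/((-23853/260185 + 40485/82922) + 164) = 1/(8555651259/21575060570 + 164) = 1/(3546865584739/21575060570) = 21575060570/3546865584739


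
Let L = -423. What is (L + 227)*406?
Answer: -79576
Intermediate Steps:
(L + 227)*406 = (-423 + 227)*406 = -196*406 = -79576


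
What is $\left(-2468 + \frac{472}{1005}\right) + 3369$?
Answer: $\frac{905977}{1005} \approx 901.47$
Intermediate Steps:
$\left(-2468 + \frac{472}{1005}\right) + 3369 = - \frac{2479868}{1005} + 3369 = \frac{905977}{1005}$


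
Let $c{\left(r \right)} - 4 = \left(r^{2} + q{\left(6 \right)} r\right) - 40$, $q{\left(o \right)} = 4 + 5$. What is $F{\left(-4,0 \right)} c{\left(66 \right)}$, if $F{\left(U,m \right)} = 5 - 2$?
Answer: $14742$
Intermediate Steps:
$F{\left(U,m \right)} = 3$
$q{\left(o \right)} = 9$
$c{\left(r \right)} = -36 + r^{2} + 9 r$ ($c{\left(r \right)} = 4 - \left(40 - r^{2} - 9 r\right) = 4 + \left(-40 + r^{2} + 9 r\right) = -36 + r^{2} + 9 r$)
$F{\left(-4,0 \right)} c{\left(66 \right)} = 3 \left(-36 + 66^{2} + 9 \cdot 66\right) = 3 \left(-36 + 4356 + 594\right) = 3 \cdot 4914 = 14742$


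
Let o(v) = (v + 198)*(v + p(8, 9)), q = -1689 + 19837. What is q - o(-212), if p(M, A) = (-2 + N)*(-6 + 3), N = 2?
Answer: 15180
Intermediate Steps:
p(M, A) = 0 (p(M, A) = (-2 + 2)*(-6 + 3) = 0*(-3) = 0)
q = 18148
o(v) = v*(198 + v) (o(v) = (v + 198)*(v + 0) = (198 + v)*v = v*(198 + v))
q - o(-212) = 18148 - (-212)*(198 - 212) = 18148 - (-212)*(-14) = 18148 - 1*2968 = 18148 - 2968 = 15180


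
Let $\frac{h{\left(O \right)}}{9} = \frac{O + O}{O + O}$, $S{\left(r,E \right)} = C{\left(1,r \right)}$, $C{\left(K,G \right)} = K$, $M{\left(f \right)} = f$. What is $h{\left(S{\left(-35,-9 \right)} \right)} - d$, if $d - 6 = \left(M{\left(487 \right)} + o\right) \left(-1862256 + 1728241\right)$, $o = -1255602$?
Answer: $-168204236722$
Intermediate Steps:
$d = 168204236731$ ($d = 6 + \left(487 - 1255602\right) \left(-1862256 + 1728241\right) = 6 - -168204236725 = 6 + 168204236725 = 168204236731$)
$S{\left(r,E \right)} = 1$
$h{\left(O \right)} = 9$ ($h{\left(O \right)} = 9 \frac{O + O}{O + O} = 9 \frac{2 O}{2 O} = 9 \cdot 2 O \frac{1}{2 O} = 9 \cdot 1 = 9$)
$h{\left(S{\left(-35,-9 \right)} \right)} - d = 9 - 168204236731 = -168204236722$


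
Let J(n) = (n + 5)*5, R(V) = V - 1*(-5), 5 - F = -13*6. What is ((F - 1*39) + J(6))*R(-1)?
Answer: 396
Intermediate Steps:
F = 83 (F = 5 - (-13)*6 = 5 - 1*(-78) = 5 + 78 = 83)
R(V) = 5 + V (R(V) = V + 5 = 5 + V)
J(n) = 25 + 5*n (J(n) = (5 + n)*5 = 25 + 5*n)
((F - 1*39) + J(6))*R(-1) = ((83 - 1*39) + (25 + 5*6))*(5 - 1) = ((83 - 39) + (25 + 30))*4 = (44 + 55)*4 = 99*4 = 396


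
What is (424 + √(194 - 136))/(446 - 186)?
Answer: 106/65 + √58/260 ≈ 1.6601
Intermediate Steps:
(424 + √(194 - 136))/(446 - 186) = (424 + √58)/260 = (424 + √58)*(1/260) = 106/65 + √58/260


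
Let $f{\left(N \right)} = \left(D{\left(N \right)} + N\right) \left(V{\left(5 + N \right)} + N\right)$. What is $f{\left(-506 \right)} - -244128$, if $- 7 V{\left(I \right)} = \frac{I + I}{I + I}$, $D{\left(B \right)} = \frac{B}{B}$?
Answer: $\frac{3498111}{7} \approx 4.9973 \cdot 10^{5}$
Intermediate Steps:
$D{\left(B \right)} = 1$
$V{\left(I \right)} = - \frac{1}{7}$ ($V{\left(I \right)} = - \frac{\left(I + I\right) \frac{1}{I + I}}{7} = - \frac{2 I \frac{1}{2 I}}{7} = \left(- \frac{1}{7}\right) 1 = - \frac{1}{7}$)
$f{\left(N \right)} = \left(1 + N\right) \left(- \frac{1}{7} + N\right)$
$f{\left(-506 \right)} - -244128 = \left(- \frac{1}{7} + \left(-506\right)^{2} + \frac{6}{7} \left(-506\right)\right) - -244128 = \left(- \frac{1}{7} + 256036 - \frac{3036}{7}\right) + 244128 = \frac{1789215}{7} + 244128 = \frac{3498111}{7}$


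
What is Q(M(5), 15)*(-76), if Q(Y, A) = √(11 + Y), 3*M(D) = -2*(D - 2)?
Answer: -228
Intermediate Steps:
M(D) = 4/3 - 2*D/3 (M(D) = (-2*(D - 2))/3 = (-2*(-2 + D))/3 = (4 - 2*D)/3 = 4/3 - 2*D/3)
Q(M(5), 15)*(-76) = √(11 + (4/3 - ⅔*5))*(-76) = √(11 + (4/3 - 10/3))*(-76) = √(11 - 2)*(-76) = √9*(-76) = 3*(-76) = -228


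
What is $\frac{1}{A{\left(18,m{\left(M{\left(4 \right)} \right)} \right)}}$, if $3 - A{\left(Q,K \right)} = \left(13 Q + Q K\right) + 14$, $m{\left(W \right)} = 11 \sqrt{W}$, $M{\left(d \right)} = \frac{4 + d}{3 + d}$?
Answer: $- \frac{1715}{106543} + \frac{396 \sqrt{14}}{106543} \approx -0.0021898$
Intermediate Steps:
$M{\left(d \right)} = \frac{4 + d}{3 + d}$
$A{\left(Q,K \right)} = -11 - 13 Q - K Q$ ($A{\left(Q,K \right)} = 3 - \left(\left(13 Q + Q K\right) + 14\right) = 3 - \left(\left(13 Q + K Q\right) + 14\right) = 3 - \left(14 + 13 Q + K Q\right) = -11 - 13 Q - K Q$)
$\frac{1}{A{\left(18,m{\left(M{\left(4 \right)} \right)} \right)}} = \frac{1}{-11 - 234 - 11 \sqrt{\frac{4 + 4}{3 + 4}} \cdot 18} = \frac{1}{-11 - 234 - 11 \sqrt{\frac{1}{7} \cdot 8} \cdot 18} = \frac{1}{-11 - 234 - 11 \sqrt{\frac{8}{7}} \cdot 18} = \frac{1}{-11 - 234 - 11 \frac{2 \sqrt{14}}{7} \cdot 18} = \frac{1}{-11 - 234 - \frac{22 \sqrt{14}}{7} \cdot 18} = \frac{1}{-11 - 234 - \frac{396 \sqrt{14}}{7}} = \frac{1}{-245 - \frac{396 \sqrt{14}}{7}}$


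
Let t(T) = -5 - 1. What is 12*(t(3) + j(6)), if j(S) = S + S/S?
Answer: 12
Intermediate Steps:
t(T) = -6
j(S) = 1 + S (j(S) = S + 1 = 1 + S)
12*(t(3) + j(6)) = 12*(-6 + (1 + 6)) = 12*(-6 + 7) = 12*1 = 12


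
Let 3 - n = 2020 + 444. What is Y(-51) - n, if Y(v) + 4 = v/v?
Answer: 2458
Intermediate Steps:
Y(v) = -3 (Y(v) = -4 + v/v = -4 + 1 = -3)
n = -2461 (n = 3 - (2020 + 444) = 3 - 1*2464 = 3 - 2464 = -2461)
Y(-51) - n = -3 - 1*(-2461) = -3 + 2461 = 2458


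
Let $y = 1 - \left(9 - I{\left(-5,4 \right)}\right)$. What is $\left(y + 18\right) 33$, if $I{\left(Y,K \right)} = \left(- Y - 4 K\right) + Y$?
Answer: $-198$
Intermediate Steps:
$I{\left(Y,K \right)} = - 4 K$
$y = -24$ ($y = 1 - \left(9 - \left(-4\right) 4\right) = 1 - \left(9 - -16\right) = 1 - \left(9 + 16\right) = 1 - 25 = -24$)
$\left(y + 18\right) 33 = \left(-24 + 18\right) 33 = \left(-6\right) 33 = -198$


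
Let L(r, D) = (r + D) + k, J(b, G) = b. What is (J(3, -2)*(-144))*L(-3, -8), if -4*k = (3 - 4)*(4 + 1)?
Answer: 4212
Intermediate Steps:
k = 5/4 (k = -(3 - 4)*(4 + 1)/4 = -(-1)*5/4 = -1/4*(-5) = 5/4 ≈ 1.2500)
L(r, D) = 5/4 + D + r (L(r, D) = (r + D) + 5/4 = (D + r) + 5/4 = 5/4 + D + r)
(J(3, -2)*(-144))*L(-3, -8) = (3*(-144))*(5/4 - 8 - 3) = -432*(-39/4) = 4212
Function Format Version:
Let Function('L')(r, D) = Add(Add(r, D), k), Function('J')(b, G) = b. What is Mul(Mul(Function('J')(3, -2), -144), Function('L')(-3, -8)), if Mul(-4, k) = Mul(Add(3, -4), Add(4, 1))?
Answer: 4212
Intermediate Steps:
k = Rational(5, 4) (k = Mul(Rational(-1, 4), Mul(Add(3, -4), Add(4, 1))) = Mul(Rational(-1, 4), Mul(-1, 5)) = Mul(Rational(-1, 4), -5) = Rational(5, 4) ≈ 1.2500)
Function('L')(r, D) = Add(Rational(5, 4), D, r) (Function('L')(r, D) = Add(Add(r, D), Rational(5, 4)) = Add(Add(D, r), Rational(5, 4)) = Add(Rational(5, 4), D, r))
Mul(Mul(Function('J')(3, -2), -144), Function('L')(-3, -8)) = Mul(Mul(3, -144), Add(Rational(5, 4), -8, -3)) = Mul(-432, Rational(-39, 4)) = 4212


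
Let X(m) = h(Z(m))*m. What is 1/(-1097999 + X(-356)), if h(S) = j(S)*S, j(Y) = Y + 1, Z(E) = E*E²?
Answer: -1/724686174867431439 ≈ -1.3799e-18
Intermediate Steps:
Z(E) = E³
j(Y) = 1 + Y
h(S) = S*(1 + S) (h(S) = (1 + S)*S = S*(1 + S))
X(m) = m⁴*(1 + m³) (X(m) = (m³*(1 + m³))*m = m⁴*(1 + m³))
1/(-1097999 + X(-356)) = 1/(-1097999 + ((-356)⁴ + (-356)⁷)) = 1/(-1097999 + (16062013696 - 724686190928347136)) = 1/(-1097999 - 724686174866333440) = 1/(-724686174867431439) = -1/724686174867431439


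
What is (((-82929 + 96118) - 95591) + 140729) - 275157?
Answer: -216830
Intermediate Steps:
(((-82929 + 96118) - 95591) + 140729) - 275157 = ((13189 - 95591) + 140729) - 275157 = (-82402 + 140729) - 275157 = 58327 - 275157 = -216830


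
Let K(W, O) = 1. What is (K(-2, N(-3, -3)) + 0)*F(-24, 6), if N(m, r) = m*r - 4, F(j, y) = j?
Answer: -24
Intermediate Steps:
N(m, r) = -4 + m*r
(K(-2, N(-3, -3)) + 0)*F(-24, 6) = (1 + 0)*(-24) = 1*(-24) = -24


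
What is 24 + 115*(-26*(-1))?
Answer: 3014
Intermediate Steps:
24 + 115*(-26*(-1)) = 24 + 115*26 = 24 + 2990 = 3014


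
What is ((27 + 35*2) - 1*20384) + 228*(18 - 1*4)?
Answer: -17095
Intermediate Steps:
((27 + 35*2) - 1*20384) + 228*(18 - 1*4) = ((27 + 70) - 20384) + 228*(18 - 4) = (97 - 20384) + 228*14 = -20287 + 3192 = -17095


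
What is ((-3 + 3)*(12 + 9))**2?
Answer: 0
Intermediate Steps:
((-3 + 3)*(12 + 9))**2 = (0*21)**2 = 0**2 = 0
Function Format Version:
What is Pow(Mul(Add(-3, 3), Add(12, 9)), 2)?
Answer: 0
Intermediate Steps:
Pow(Mul(Add(-3, 3), Add(12, 9)), 2) = Pow(Mul(0, 21), 2) = Pow(0, 2) = 0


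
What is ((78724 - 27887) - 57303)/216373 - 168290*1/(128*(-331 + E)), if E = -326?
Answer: 17934823717/9098051904 ≈ 1.9713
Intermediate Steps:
((78724 - 27887) - 57303)/216373 - 168290*1/(128*(-331 + E)) = ((78724 - 27887) - 57303)/216373 - 168290*1/(128*(-331 - 326)) = (50837 - 57303)*(1/216373) - 168290/((-657*128)) = -6466*1/216373 - 168290/(-84096) = -6466/216373 - 168290*(-1/84096) = -6466/216373 + 84145/42048 = 17934823717/9098051904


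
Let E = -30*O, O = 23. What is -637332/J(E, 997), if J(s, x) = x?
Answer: -637332/997 ≈ -639.25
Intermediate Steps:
E = -690 (E = -30*23 = -690)
-637332/J(E, 997) = -637332/997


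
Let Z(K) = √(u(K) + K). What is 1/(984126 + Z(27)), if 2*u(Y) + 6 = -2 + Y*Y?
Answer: 63492/62484127967 - 5*√62/1937007966977 ≈ 1.0161e-6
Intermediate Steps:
u(Y) = -4 + Y²/2 (u(Y) = -3 + (-2 + Y*Y)/2 = -3 + (-2 + Y²)/2 = -3 + (-1 + Y²/2) = -4 + Y²/2)
Z(K) = √(-4 + K + K²/2) (Z(K) = √((-4 + K²/2) + K) = √(-4 + K + K²/2))
1/(984126 + Z(27)) = 1/(984126 + √(-16 + 2*27² + 4*27)/2) = 1/(984126 + √(-16 + 2*729 + 108)/2) = 1/(984126 + √(-16 + 1458 + 108)/2) = 1/(984126 + √1550/2) = 1/(984126 + (5*√62)/2) = 1/(984126 + 5*√62/2)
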